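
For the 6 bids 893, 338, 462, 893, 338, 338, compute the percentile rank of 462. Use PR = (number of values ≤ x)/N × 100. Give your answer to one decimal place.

66.7

N = 6.
Strictly below 462: 3. Equal to 462: 1.
PR = 4/6 × 100 = 66.7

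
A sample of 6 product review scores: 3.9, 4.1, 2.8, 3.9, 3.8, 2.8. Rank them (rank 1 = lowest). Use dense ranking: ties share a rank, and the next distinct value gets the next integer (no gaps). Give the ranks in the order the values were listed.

Sorted (ascending): 2.8, 2.8, 3.8, 3.9, 3.9, 4.1
The 2 values of 2.8 share dense rank 1.
The 2 values of 3.9 share dense rank 3.
Remaining distinct values take the next consecutive integers.

3, 4, 1, 3, 2, 1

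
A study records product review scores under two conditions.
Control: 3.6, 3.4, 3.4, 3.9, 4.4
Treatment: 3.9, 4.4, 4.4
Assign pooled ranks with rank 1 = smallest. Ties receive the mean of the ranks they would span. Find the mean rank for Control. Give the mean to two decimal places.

Sorted (ascending): 3.4, 3.4, 3.6, 3.9, 3.9, 4.4, 4.4, 4.4
The 2 values of 3.4 occupy positions 1–2 → average rank (1+2)/2 = 1.5.
The 2 values of 3.9 occupy positions 4–5 → average rank (4+5)/2 = 4.5.
The 3 values of 4.4 occupy positions 6–8 → average rank 7.
Control values → pooled ranks: 3.6→3, 3.4→1.5, 3.4→1.5, 3.9→4.5, 4.4→7
Mean rank = (3 + 1.5 + 1.5 + 4.5 + 7) / 5 = 3.50

3.50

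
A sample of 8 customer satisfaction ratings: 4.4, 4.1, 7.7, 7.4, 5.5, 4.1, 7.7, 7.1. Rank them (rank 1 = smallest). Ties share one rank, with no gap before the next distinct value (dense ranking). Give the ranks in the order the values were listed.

Sorted (ascending): 4.1, 4.1, 4.4, 5.5, 7.1, 7.4, 7.7, 7.7
The 2 values of 4.1 share dense rank 1.
The 2 values of 7.7 share dense rank 6.
Remaining distinct values take the next consecutive integers.

2, 1, 6, 5, 3, 1, 6, 4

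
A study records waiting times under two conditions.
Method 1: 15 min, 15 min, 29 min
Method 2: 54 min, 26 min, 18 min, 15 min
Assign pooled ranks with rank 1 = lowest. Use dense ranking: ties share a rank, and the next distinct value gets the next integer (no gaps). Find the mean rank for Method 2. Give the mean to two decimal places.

Sorted (ascending): 15, 15, 15, 18, 26, 29, 54
The 3 values of 15 share dense rank 1.
Remaining distinct values take the next consecutive integers.
Method 2 values → pooled ranks: 54→5, 26→3, 18→2, 15→1
Mean rank = (5 + 3 + 2 + 1) / 4 = 2.75

2.75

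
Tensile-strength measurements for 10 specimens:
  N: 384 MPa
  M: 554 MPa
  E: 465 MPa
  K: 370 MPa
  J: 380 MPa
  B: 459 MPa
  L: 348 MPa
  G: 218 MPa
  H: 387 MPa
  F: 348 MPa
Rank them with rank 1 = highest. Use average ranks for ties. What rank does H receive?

4

Sorted (descending): 554, 465, 459, 387, 384, 380, 370, 348, 348, 218
The 2 values of 348 occupy positions 8–9 → average rank (8+9)/2 = 8.5.
H has value 387 MPa → rank 4.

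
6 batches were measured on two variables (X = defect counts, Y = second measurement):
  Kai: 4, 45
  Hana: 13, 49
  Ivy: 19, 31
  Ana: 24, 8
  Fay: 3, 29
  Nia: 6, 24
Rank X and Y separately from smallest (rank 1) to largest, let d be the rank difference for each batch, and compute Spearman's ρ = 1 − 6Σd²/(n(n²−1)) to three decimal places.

-0.257

Ranks of variable 1: 2, 4, 5, 6, 1, 3
Ranks of variable 2: 5, 6, 4, 1, 3, 2
d = r₁ − r₂: -3, -2, 1, 5, -2, 1
d²: 9, 4, 1, 25, 4, 1; Σd² = 44
ρ = 1 − 6·44/(6·35) = 1 − 264/210 = -0.257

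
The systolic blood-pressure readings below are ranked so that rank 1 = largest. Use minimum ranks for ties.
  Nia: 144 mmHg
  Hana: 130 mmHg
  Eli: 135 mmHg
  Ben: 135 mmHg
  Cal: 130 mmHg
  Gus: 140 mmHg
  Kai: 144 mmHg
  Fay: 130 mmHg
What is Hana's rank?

6

Sorted (descending): 144, 144, 140, 135, 135, 130, 130, 130
The 2 values of 144 occupy positions 1–2 → each gets rank 1.
The 2 values of 135 occupy positions 4–5 → each gets rank 4.
The 3 values of 130 occupy positions 6–8 → each gets rank 6.
Hana has value 130 mmHg → rank 6.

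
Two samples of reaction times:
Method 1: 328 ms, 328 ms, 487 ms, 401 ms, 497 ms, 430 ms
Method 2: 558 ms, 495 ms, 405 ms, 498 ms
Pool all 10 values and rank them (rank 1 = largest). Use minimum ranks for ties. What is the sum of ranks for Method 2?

14

Sorted (descending): 558, 498, 497, 495, 487, 430, 405, 401, 328, 328
The 2 values of 328 occupy positions 9–10 → each gets rank 9.
Method 2 values → pooled ranks: 558→1, 495→4, 405→7, 498→2
Rank sum = 1 + 4 + 7 + 2 = 14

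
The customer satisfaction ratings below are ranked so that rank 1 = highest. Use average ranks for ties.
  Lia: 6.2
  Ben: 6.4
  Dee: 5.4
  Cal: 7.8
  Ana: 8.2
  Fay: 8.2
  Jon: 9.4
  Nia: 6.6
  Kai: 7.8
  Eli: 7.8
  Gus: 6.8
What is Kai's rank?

5

Sorted (descending): 9.4, 8.2, 8.2, 7.8, 7.8, 7.8, 6.8, 6.6, 6.4, 6.2, 5.4
The 2 values of 8.2 occupy positions 2–3 → average rank (2+3)/2 = 2.5.
The 3 values of 7.8 occupy positions 4–6 → average rank 5.
Kai has value 7.8 → rank 5.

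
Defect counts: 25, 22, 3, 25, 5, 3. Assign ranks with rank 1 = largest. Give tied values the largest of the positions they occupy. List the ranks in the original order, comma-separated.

2, 3, 6, 2, 4, 6

Sorted (descending): 25, 25, 22, 5, 3, 3
The 2 values of 25 occupy positions 1–2 → each gets rank 2.
The 2 values of 3 occupy positions 5–6 → each gets rank 6.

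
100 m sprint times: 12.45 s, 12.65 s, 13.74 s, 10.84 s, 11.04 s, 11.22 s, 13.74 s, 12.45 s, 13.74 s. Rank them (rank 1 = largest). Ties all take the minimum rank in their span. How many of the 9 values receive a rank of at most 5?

6

Sorted (descending): 13.74, 13.74, 13.74, 12.65, 12.45, 12.45, 11.22, 11.04, 10.84
The 3 values of 13.74 occupy positions 1–3 → each gets rank 1.
The 2 values of 12.45 occupy positions 5–6 → each gets rank 5.
Ranks ≤ 5: {1, 1, 1, 4, 5, 5} → 6 values.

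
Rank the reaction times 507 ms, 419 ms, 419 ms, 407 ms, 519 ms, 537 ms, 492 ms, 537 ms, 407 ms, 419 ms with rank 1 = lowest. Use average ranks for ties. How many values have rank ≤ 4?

Sorted (ascending): 407, 407, 419, 419, 419, 492, 507, 519, 537, 537
The 2 values of 407 occupy positions 1–2 → average rank (1+2)/2 = 1.5.
The 3 values of 419 occupy positions 3–5 → average rank 4.
The 2 values of 537 occupy positions 9–10 → average rank (9+10)/2 = 9.5.
Ranks ≤ 4: {1.5, 1.5, 4, 4, 4} → 5 values.

5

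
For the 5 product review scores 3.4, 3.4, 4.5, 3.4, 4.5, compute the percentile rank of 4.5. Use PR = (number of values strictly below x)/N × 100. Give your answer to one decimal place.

60.0

N = 5.
Strictly below 4.5: 3. Equal to 4.5: 2.
PR = 3/5 × 100 = 60.0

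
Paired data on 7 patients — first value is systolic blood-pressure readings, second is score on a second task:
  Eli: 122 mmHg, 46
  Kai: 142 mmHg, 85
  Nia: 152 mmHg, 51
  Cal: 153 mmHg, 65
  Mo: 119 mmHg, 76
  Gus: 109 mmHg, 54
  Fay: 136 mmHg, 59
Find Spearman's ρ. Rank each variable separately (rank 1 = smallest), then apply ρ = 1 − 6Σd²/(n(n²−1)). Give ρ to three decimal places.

Ranks of variable 1: 3, 5, 6, 7, 2, 1, 4
Ranks of variable 2: 1, 7, 2, 5, 6, 3, 4
d = r₁ − r₂: 2, -2, 4, 2, -4, -2, 0
d²: 4, 4, 16, 4, 16, 4, 0; Σd² = 48
ρ = 1 − 6·48/(7·48) = 1 − 288/336 = 0.143

0.143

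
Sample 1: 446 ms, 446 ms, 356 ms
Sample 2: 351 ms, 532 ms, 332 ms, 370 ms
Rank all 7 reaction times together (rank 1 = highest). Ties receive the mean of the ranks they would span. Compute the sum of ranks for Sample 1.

10

Sorted (descending): 532, 446, 446, 370, 356, 351, 332
The 2 values of 446 occupy positions 2–3 → average rank (2+3)/2 = 2.5.
Sample 1 values → pooled ranks: 446→2.5, 446→2.5, 356→5
Rank sum = 2.5 + 2.5 + 5 = 10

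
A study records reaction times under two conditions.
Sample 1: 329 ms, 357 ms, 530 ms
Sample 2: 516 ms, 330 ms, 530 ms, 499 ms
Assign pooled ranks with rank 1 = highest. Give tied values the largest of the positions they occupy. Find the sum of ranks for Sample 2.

Sorted (descending): 530, 530, 516, 499, 357, 330, 329
The 2 values of 530 occupy positions 1–2 → each gets rank 2.
Sample 2 values → pooled ranks: 516→3, 330→6, 530→2, 499→4
Rank sum = 3 + 6 + 2 + 4 = 15

15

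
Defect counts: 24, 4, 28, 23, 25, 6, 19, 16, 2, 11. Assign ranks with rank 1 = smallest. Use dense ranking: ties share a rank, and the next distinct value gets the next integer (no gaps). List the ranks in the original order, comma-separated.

Sorted (ascending): 2, 4, 6, 11, 16, 19, 23, 24, 25, 28
No ties — each value takes its position as its rank.

8, 2, 10, 7, 9, 3, 6, 5, 1, 4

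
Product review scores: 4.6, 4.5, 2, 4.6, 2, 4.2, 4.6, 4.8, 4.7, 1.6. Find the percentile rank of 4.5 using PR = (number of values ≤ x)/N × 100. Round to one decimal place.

N = 10.
Strictly below 4.5: 4. Equal to 4.5: 1.
PR = 5/10 × 100 = 50.0

50.0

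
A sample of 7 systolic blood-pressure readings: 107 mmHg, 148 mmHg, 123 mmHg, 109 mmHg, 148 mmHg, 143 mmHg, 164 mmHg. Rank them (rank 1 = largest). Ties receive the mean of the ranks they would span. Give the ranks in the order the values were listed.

Sorted (descending): 164, 148, 148, 143, 123, 109, 107
The 2 values of 148 occupy positions 2–3 → average rank (2+3)/2 = 2.5.

7, 2.5, 5, 6, 2.5, 4, 1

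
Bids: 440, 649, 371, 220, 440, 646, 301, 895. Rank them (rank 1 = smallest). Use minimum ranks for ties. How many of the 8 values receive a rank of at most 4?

5

Sorted (ascending): 220, 301, 371, 440, 440, 646, 649, 895
The 2 values of 440 occupy positions 4–5 → each gets rank 4.
Ranks ≤ 4: {1, 2, 3, 4, 4} → 5 values.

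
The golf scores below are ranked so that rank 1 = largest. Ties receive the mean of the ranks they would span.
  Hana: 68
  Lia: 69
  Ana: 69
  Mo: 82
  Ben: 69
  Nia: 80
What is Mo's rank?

1

Sorted (descending): 82, 80, 69, 69, 69, 68
The 3 values of 69 occupy positions 3–5 → average rank 4.
Mo has value 82 → rank 1.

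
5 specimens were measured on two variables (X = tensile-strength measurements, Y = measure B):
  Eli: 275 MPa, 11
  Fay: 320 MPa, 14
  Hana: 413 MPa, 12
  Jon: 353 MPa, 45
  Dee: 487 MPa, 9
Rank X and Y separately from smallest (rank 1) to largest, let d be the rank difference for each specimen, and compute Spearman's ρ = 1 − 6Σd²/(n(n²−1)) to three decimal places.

Ranks of variable 1: 1, 2, 4, 3, 5
Ranks of variable 2: 2, 4, 3, 5, 1
d = r₁ − r₂: -1, -2, 1, -2, 4
d²: 1, 4, 1, 4, 16; Σd² = 26
ρ = 1 − 6·26/(5·24) = 1 − 156/120 = -0.300

-0.300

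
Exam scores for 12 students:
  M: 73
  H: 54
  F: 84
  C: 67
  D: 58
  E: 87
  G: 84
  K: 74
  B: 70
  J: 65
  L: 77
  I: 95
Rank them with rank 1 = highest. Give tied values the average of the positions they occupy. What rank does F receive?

Sorted (descending): 95, 87, 84, 84, 77, 74, 73, 70, 67, 65, 58, 54
The 2 values of 84 occupy positions 3–4 → average rank (3+4)/2 = 3.5.
F has value 84 → rank 3.5.

3.5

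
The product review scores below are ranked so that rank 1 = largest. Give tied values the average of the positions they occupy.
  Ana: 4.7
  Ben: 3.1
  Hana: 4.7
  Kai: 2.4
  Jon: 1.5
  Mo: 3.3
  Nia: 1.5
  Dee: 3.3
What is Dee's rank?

Sorted (descending): 4.7, 4.7, 3.3, 3.3, 3.1, 2.4, 1.5, 1.5
The 2 values of 4.7 occupy positions 1–2 → average rank (1+2)/2 = 1.5.
The 2 values of 3.3 occupy positions 3–4 → average rank (3+4)/2 = 3.5.
The 2 values of 1.5 occupy positions 7–8 → average rank (7+8)/2 = 7.5.
Dee has value 3.3 → rank 3.5.

3.5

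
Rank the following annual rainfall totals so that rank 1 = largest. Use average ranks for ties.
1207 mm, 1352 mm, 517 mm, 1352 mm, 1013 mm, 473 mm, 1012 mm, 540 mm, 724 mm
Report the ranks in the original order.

Sorted (descending): 1352, 1352, 1207, 1013, 1012, 724, 540, 517, 473
The 2 values of 1352 occupy positions 1–2 → average rank (1+2)/2 = 1.5.

3, 1.5, 8, 1.5, 4, 9, 5, 7, 6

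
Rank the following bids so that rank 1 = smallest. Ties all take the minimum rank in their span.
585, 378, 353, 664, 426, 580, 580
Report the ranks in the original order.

6, 2, 1, 7, 3, 4, 4

Sorted (ascending): 353, 378, 426, 580, 580, 585, 664
The 2 values of 580 occupy positions 4–5 → each gets rank 4.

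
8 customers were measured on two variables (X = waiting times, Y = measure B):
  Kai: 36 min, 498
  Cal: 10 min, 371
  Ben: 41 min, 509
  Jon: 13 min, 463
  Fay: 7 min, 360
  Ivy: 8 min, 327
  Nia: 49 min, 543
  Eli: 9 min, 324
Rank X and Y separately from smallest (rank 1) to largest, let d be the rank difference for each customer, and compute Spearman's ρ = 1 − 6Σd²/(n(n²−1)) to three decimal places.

Ranks of variable 1: 6, 4, 7, 5, 1, 2, 8, 3
Ranks of variable 2: 6, 4, 7, 5, 3, 2, 8, 1
d = r₁ − r₂: 0, 0, 0, 0, -2, 0, 0, 2
d²: 0, 0, 0, 0, 4, 0, 0, 4; Σd² = 8
ρ = 1 − 6·8/(8·63) = 1 − 48/504 = 0.905

0.905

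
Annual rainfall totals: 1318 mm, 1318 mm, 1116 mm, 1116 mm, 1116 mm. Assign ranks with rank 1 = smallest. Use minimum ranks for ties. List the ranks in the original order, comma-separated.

4, 4, 1, 1, 1

Sorted (ascending): 1116, 1116, 1116, 1318, 1318
The 3 values of 1116 occupy positions 1–3 → each gets rank 1.
The 2 values of 1318 occupy positions 4–5 → each gets rank 4.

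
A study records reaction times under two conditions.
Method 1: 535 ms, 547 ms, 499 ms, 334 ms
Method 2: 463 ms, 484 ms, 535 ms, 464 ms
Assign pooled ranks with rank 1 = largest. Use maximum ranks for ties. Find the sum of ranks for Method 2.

Sorted (descending): 547, 535, 535, 499, 484, 464, 463, 334
The 2 values of 535 occupy positions 2–3 → each gets rank 3.
Method 2 values → pooled ranks: 463→7, 484→5, 535→3, 464→6
Rank sum = 7 + 5 + 3 + 6 = 21

21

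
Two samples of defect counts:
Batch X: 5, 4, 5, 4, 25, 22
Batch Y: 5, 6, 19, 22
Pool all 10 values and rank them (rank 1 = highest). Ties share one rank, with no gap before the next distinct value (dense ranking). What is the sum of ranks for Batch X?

25

Sorted (descending): 25, 22, 22, 19, 6, 5, 5, 5, 4, 4
The 2 values of 22 share dense rank 2.
The 3 values of 5 share dense rank 5.
The 2 values of 4 share dense rank 6.
Remaining distinct values take the next consecutive integers.
Batch X values → pooled ranks: 5→5, 4→6, 5→5, 4→6, 25→1, 22→2
Rank sum = 5 + 6 + 5 + 6 + 1 + 2 = 25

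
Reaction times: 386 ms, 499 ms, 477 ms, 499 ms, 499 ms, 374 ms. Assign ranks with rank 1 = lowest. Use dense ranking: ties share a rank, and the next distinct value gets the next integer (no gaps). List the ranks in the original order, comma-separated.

Sorted (ascending): 374, 386, 477, 499, 499, 499
The 3 values of 499 share dense rank 4.
Remaining distinct values take the next consecutive integers.

2, 4, 3, 4, 4, 1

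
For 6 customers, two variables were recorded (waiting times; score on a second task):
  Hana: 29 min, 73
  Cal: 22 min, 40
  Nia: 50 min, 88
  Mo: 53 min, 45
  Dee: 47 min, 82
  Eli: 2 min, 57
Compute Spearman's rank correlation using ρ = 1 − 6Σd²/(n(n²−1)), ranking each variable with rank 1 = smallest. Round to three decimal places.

Ranks of variable 1: 3, 2, 5, 6, 4, 1
Ranks of variable 2: 4, 1, 6, 2, 5, 3
d = r₁ − r₂: -1, 1, -1, 4, -1, -2
d²: 1, 1, 1, 16, 1, 4; Σd² = 24
ρ = 1 − 6·24/(6·35) = 1 − 144/210 = 0.314

0.314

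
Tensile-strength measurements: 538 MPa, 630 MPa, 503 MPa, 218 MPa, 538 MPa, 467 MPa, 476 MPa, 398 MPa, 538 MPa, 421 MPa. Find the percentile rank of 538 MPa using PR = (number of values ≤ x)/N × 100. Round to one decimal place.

90.0

N = 10.
Strictly below 538: 6. Equal to 538: 3.
PR = 9/10 × 100 = 90.0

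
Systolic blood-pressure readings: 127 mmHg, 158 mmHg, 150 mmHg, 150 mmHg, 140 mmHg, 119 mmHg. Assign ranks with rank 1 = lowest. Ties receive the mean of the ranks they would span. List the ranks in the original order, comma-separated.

Sorted (ascending): 119, 127, 140, 150, 150, 158
The 2 values of 150 occupy positions 4–5 → average rank (4+5)/2 = 4.5.

2, 6, 4.5, 4.5, 3, 1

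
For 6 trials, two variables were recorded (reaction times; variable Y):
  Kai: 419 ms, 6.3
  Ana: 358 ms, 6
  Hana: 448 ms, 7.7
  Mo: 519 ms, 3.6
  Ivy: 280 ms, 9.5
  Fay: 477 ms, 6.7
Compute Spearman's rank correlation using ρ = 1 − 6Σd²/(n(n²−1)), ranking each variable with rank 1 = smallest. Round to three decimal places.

Ranks of variable 1: 3, 2, 4, 6, 1, 5
Ranks of variable 2: 3, 2, 5, 1, 6, 4
d = r₁ − r₂: 0, 0, -1, 5, -5, 1
d²: 0, 0, 1, 25, 25, 1; Σd² = 52
ρ = 1 − 6·52/(6·35) = 1 − 312/210 = -0.486

-0.486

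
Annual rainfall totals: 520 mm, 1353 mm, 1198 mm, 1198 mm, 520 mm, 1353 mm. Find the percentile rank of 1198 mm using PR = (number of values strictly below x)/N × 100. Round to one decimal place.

N = 6.
Strictly below 1198: 2. Equal to 1198: 2.
PR = 2/6 × 100 = 33.3

33.3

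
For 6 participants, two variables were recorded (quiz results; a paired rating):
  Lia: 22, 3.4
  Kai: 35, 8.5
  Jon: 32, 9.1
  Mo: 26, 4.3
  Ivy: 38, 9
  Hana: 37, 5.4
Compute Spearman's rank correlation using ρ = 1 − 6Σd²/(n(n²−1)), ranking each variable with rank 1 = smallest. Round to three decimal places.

0.600

Ranks of variable 1: 1, 4, 3, 2, 6, 5
Ranks of variable 2: 1, 4, 6, 2, 5, 3
d = r₁ − r₂: 0, 0, -3, 0, 1, 2
d²: 0, 0, 9, 0, 1, 4; Σd² = 14
ρ = 1 − 6·14/(6·35) = 1 − 84/210 = 0.600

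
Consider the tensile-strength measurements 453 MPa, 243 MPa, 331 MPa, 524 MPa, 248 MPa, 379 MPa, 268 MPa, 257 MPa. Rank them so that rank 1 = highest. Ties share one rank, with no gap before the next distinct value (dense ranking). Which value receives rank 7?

Sorted (descending): 524, 453, 379, 331, 268, 257, 248, 243
No ties — each value takes its position as its rank.
Rank 7 → value 248.

248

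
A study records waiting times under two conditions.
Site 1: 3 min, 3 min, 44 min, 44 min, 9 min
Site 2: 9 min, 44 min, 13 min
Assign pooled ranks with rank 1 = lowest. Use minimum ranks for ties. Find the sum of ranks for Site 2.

Sorted (ascending): 3, 3, 9, 9, 13, 44, 44, 44
The 2 values of 3 occupy positions 1–2 → each gets rank 1.
The 2 values of 9 occupy positions 3–4 → each gets rank 3.
The 3 values of 44 occupy positions 6–8 → each gets rank 6.
Site 2 values → pooled ranks: 9→3, 44→6, 13→5
Rank sum = 3 + 6 + 5 = 14

14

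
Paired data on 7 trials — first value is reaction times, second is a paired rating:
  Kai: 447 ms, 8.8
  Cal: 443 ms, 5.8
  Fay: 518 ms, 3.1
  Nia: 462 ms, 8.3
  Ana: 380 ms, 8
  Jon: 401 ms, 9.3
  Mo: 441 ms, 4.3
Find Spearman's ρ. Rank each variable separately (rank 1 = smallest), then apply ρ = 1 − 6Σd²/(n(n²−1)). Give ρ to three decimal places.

Ranks of variable 1: 5, 4, 7, 6, 1, 2, 3
Ranks of variable 2: 6, 3, 1, 5, 4, 7, 2
d = r₁ − r₂: -1, 1, 6, 1, -3, -5, 1
d²: 1, 1, 36, 1, 9, 25, 1; Σd² = 74
ρ = 1 − 6·74/(7·48) = 1 − 444/336 = -0.321

-0.321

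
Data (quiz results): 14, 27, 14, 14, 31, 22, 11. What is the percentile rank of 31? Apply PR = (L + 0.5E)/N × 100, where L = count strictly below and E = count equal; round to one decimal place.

92.9

N = 7.
Strictly below 31: 6. Equal to 31: 1.
PR = (6 + 0.5·1)/7 × 100 = 92.9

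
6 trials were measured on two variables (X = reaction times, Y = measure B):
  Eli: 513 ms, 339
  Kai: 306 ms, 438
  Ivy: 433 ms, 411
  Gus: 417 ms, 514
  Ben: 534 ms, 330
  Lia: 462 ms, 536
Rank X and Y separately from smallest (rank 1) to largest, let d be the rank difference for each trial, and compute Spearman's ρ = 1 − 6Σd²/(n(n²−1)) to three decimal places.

Ranks of variable 1: 5, 1, 3, 2, 6, 4
Ranks of variable 2: 2, 4, 3, 5, 1, 6
d = r₁ − r₂: 3, -3, 0, -3, 5, -2
d²: 9, 9, 0, 9, 25, 4; Σd² = 56
ρ = 1 − 6·56/(6·35) = 1 − 336/210 = -0.600

-0.600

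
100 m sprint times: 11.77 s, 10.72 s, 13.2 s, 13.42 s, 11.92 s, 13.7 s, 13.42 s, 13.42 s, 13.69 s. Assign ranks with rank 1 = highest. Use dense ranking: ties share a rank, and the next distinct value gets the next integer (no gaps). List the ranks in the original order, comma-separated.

6, 7, 4, 3, 5, 1, 3, 3, 2

Sorted (descending): 13.7, 13.69, 13.42, 13.42, 13.42, 13.2, 11.92, 11.77, 10.72
The 3 values of 13.42 share dense rank 3.
Remaining distinct values take the next consecutive integers.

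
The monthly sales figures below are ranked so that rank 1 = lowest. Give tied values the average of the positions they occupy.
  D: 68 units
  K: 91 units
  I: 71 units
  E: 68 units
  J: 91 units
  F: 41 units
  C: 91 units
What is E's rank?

Sorted (ascending): 41, 68, 68, 71, 91, 91, 91
The 2 values of 68 occupy positions 2–3 → average rank (2+3)/2 = 2.5.
The 3 values of 91 occupy positions 5–7 → average rank 6.
E has value 68 units → rank 2.5.

2.5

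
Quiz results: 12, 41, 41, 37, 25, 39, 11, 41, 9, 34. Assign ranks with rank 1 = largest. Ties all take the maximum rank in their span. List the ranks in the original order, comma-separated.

8, 3, 3, 5, 7, 4, 9, 3, 10, 6

Sorted (descending): 41, 41, 41, 39, 37, 34, 25, 12, 11, 9
The 3 values of 41 occupy positions 1–3 → each gets rank 3.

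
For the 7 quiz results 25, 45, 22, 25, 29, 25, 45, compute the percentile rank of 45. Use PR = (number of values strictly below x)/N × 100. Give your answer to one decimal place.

71.4

N = 7.
Strictly below 45: 5. Equal to 45: 2.
PR = 5/7 × 100 = 71.4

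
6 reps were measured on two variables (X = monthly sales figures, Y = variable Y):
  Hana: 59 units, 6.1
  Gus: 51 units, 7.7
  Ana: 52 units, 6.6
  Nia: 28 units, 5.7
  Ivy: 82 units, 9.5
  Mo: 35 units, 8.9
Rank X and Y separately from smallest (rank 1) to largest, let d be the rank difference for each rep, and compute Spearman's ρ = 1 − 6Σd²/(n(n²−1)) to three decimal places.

Ranks of variable 1: 5, 3, 4, 1, 6, 2
Ranks of variable 2: 2, 4, 3, 1, 6, 5
d = r₁ − r₂: 3, -1, 1, 0, 0, -3
d²: 9, 1, 1, 0, 0, 9; Σd² = 20
ρ = 1 − 6·20/(6·35) = 1 − 120/210 = 0.429

0.429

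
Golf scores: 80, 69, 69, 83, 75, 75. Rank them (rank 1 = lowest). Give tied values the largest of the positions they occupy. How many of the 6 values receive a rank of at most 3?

2

Sorted (ascending): 69, 69, 75, 75, 80, 83
The 2 values of 69 occupy positions 1–2 → each gets rank 2.
The 2 values of 75 occupy positions 3–4 → each gets rank 4.
Ranks ≤ 3: {2, 2} → 2 values.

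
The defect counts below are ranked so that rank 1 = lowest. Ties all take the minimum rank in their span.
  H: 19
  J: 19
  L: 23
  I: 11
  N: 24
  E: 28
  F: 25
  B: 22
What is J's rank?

2

Sorted (ascending): 11, 19, 19, 22, 23, 24, 25, 28
The 2 values of 19 occupy positions 2–3 → each gets rank 2.
J has value 19 → rank 2.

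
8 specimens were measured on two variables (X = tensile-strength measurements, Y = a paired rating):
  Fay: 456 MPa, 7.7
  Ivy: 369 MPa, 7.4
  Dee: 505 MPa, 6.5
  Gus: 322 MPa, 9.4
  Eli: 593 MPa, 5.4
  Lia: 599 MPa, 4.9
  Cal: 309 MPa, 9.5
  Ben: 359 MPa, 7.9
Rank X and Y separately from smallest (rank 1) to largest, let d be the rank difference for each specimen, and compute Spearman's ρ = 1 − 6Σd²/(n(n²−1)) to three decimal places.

-0.976

Ranks of variable 1: 5, 4, 6, 2, 7, 8, 1, 3
Ranks of variable 2: 5, 4, 3, 7, 2, 1, 8, 6
d = r₁ − r₂: 0, 0, 3, -5, 5, 7, -7, -3
d²: 0, 0, 9, 25, 25, 49, 49, 9; Σd² = 166
ρ = 1 − 6·166/(8·63) = 1 − 996/504 = -0.976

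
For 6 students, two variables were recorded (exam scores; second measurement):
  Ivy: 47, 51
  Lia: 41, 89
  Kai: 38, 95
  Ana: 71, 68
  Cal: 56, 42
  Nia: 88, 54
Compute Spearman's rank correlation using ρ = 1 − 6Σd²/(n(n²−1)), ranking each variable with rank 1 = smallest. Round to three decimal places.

-0.543

Ranks of variable 1: 3, 2, 1, 5, 4, 6
Ranks of variable 2: 2, 5, 6, 4, 1, 3
d = r₁ − r₂: 1, -3, -5, 1, 3, 3
d²: 1, 9, 25, 1, 9, 9; Σd² = 54
ρ = 1 − 6·54/(6·35) = 1 − 324/210 = -0.543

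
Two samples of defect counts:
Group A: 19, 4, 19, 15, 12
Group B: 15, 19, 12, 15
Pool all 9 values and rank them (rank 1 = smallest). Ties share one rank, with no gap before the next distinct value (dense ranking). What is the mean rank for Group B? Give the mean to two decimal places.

3.00

Sorted (ascending): 4, 12, 12, 15, 15, 15, 19, 19, 19
The 2 values of 12 share dense rank 2.
The 3 values of 15 share dense rank 3.
The 3 values of 19 share dense rank 4.
Remaining distinct values take the next consecutive integers.
Group B values → pooled ranks: 15→3, 19→4, 12→2, 15→3
Mean rank = (3 + 4 + 2 + 3) / 4 = 3.00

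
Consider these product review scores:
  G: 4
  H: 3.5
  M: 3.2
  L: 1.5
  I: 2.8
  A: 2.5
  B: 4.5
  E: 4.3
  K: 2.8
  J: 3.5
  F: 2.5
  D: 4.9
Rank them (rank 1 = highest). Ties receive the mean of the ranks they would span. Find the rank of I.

8.5

Sorted (descending): 4.9, 4.5, 4.3, 4, 3.5, 3.5, 3.2, 2.8, 2.8, 2.5, 2.5, 1.5
The 2 values of 3.5 occupy positions 5–6 → average rank (5+6)/2 = 5.5.
The 2 values of 2.8 occupy positions 8–9 → average rank (8+9)/2 = 8.5.
The 2 values of 2.5 occupy positions 10–11 → average rank (10+11)/2 = 10.5.
I has value 2.8 → rank 8.5.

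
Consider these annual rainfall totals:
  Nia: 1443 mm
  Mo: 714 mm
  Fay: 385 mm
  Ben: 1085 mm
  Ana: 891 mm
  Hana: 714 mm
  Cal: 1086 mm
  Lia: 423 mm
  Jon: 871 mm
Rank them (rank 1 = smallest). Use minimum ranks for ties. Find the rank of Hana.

3

Sorted (ascending): 385, 423, 714, 714, 871, 891, 1085, 1086, 1443
The 2 values of 714 occupy positions 3–4 → each gets rank 3.
Hana has value 714 mm → rank 3.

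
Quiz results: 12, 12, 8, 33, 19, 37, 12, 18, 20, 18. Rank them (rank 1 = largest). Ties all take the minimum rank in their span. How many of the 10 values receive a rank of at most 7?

Sorted (descending): 37, 33, 20, 19, 18, 18, 12, 12, 12, 8
The 2 values of 18 occupy positions 5–6 → each gets rank 5.
The 3 values of 12 occupy positions 7–9 → each gets rank 7.
Ranks ≤ 7: {1, 2, 3, 4, 5, 5, 7, 7, 7} → 9 values.

9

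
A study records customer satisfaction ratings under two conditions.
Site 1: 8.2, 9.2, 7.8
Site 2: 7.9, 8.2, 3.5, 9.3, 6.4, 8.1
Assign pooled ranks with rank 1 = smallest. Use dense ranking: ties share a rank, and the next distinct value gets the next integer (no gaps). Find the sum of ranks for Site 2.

26

Sorted (ascending): 3.5, 6.4, 7.8, 7.9, 8.1, 8.2, 8.2, 9.2, 9.3
The 2 values of 8.2 share dense rank 6.
Remaining distinct values take the next consecutive integers.
Site 2 values → pooled ranks: 7.9→4, 8.2→6, 3.5→1, 9.3→8, 6.4→2, 8.1→5
Rank sum = 4 + 6 + 1 + 8 + 2 + 5 = 26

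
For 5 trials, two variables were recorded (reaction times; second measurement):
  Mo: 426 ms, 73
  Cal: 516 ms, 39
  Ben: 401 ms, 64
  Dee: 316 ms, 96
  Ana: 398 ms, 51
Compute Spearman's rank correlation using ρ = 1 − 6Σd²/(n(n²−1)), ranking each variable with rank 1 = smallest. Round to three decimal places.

Ranks of variable 1: 4, 5, 3, 1, 2
Ranks of variable 2: 4, 1, 3, 5, 2
d = r₁ − r₂: 0, 4, 0, -4, 0
d²: 0, 16, 0, 16, 0; Σd² = 32
ρ = 1 − 6·32/(5·24) = 1 − 192/120 = -0.600

-0.600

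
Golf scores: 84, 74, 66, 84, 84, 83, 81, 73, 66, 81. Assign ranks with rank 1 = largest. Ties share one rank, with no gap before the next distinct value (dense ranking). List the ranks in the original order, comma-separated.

1, 4, 6, 1, 1, 2, 3, 5, 6, 3

Sorted (descending): 84, 84, 84, 83, 81, 81, 74, 73, 66, 66
The 3 values of 84 share dense rank 1.
The 2 values of 81 share dense rank 3.
The 2 values of 66 share dense rank 6.
Remaining distinct values take the next consecutive integers.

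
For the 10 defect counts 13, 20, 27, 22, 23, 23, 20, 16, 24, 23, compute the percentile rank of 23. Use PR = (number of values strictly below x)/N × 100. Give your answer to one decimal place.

50.0

N = 10.
Strictly below 23: 5. Equal to 23: 3.
PR = 5/10 × 100 = 50.0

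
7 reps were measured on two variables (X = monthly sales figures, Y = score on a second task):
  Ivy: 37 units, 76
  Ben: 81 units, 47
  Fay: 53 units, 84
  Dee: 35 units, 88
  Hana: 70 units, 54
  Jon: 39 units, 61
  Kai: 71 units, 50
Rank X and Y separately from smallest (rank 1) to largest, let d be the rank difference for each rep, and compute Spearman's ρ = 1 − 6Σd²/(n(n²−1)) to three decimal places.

-0.893

Ranks of variable 1: 2, 7, 4, 1, 5, 3, 6
Ranks of variable 2: 5, 1, 6, 7, 3, 4, 2
d = r₁ − r₂: -3, 6, -2, -6, 2, -1, 4
d²: 9, 36, 4, 36, 4, 1, 16; Σd² = 106
ρ = 1 − 6·106/(7·48) = 1 − 636/336 = -0.893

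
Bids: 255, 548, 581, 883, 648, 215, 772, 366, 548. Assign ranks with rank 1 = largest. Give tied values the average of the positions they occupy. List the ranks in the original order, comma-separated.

Sorted (descending): 883, 772, 648, 581, 548, 548, 366, 255, 215
The 2 values of 548 occupy positions 5–6 → average rank (5+6)/2 = 5.5.

8, 5.5, 4, 1, 3, 9, 2, 7, 5.5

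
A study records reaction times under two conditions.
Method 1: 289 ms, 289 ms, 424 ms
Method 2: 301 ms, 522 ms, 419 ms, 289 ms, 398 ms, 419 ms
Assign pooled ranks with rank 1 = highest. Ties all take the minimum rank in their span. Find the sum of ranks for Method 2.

Sorted (descending): 522, 424, 419, 419, 398, 301, 289, 289, 289
The 2 values of 419 occupy positions 3–4 → each gets rank 3.
The 3 values of 289 occupy positions 7–9 → each gets rank 7.
Method 2 values → pooled ranks: 301→6, 522→1, 419→3, 289→7, 398→5, 419→3
Rank sum = 6 + 1 + 3 + 7 + 5 + 3 = 25

25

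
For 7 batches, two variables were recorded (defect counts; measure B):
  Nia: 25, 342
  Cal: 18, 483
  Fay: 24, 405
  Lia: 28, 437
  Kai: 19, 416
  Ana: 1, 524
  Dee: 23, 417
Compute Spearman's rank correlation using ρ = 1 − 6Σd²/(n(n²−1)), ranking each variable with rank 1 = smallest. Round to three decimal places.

Ranks of variable 1: 6, 2, 5, 7, 3, 1, 4
Ranks of variable 2: 1, 6, 2, 5, 3, 7, 4
d = r₁ − r₂: 5, -4, 3, 2, 0, -6, 0
d²: 25, 16, 9, 4, 0, 36, 0; Σd² = 90
ρ = 1 − 6·90/(7·48) = 1 − 540/336 = -0.607

-0.607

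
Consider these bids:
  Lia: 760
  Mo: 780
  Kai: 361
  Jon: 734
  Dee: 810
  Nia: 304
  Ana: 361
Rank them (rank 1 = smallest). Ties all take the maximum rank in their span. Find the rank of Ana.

Sorted (ascending): 304, 361, 361, 734, 760, 780, 810
The 2 values of 361 occupy positions 2–3 → each gets rank 3.
Ana has value 361 → rank 3.

3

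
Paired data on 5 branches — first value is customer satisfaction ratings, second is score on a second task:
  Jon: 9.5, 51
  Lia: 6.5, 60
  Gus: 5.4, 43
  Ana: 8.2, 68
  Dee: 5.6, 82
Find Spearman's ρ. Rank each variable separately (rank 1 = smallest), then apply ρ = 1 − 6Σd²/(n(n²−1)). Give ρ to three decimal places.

0.100

Ranks of variable 1: 5, 3, 1, 4, 2
Ranks of variable 2: 2, 3, 1, 4, 5
d = r₁ − r₂: 3, 0, 0, 0, -3
d²: 9, 0, 0, 0, 9; Σd² = 18
ρ = 1 − 6·18/(5·24) = 1 − 108/120 = 0.100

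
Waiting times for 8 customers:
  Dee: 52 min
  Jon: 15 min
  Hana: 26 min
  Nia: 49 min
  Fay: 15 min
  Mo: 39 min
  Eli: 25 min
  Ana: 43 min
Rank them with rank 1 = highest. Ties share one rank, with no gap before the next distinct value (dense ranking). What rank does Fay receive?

7

Sorted (descending): 52, 49, 43, 39, 26, 25, 15, 15
The 2 values of 15 share dense rank 7.
Remaining distinct values take the next consecutive integers.
Fay has value 15 min → rank 7.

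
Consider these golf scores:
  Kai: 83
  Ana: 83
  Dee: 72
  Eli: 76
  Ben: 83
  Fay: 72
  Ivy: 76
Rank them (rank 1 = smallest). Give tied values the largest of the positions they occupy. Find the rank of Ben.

7

Sorted (ascending): 72, 72, 76, 76, 83, 83, 83
The 2 values of 72 occupy positions 1–2 → each gets rank 2.
The 2 values of 76 occupy positions 3–4 → each gets rank 4.
The 3 values of 83 occupy positions 5–7 → each gets rank 7.
Ben has value 83 → rank 7.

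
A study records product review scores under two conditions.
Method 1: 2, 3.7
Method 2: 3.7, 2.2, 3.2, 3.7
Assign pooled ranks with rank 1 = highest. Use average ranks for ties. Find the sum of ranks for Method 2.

Sorted (descending): 3.7, 3.7, 3.7, 3.2, 2.2, 2
The 3 values of 3.7 occupy positions 1–3 → average rank 2.
Method 2 values → pooled ranks: 3.7→2, 2.2→5, 3.2→4, 3.7→2
Rank sum = 2 + 5 + 4 + 2 = 13

13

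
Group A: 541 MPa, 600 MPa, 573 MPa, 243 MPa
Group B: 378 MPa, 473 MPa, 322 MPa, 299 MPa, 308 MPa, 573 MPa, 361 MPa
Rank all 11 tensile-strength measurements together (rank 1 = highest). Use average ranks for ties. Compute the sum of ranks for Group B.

Sorted (descending): 600, 573, 573, 541, 473, 378, 361, 322, 308, 299, 243
The 2 values of 573 occupy positions 2–3 → average rank (2+3)/2 = 2.5.
Group B values → pooled ranks: 378→6, 473→5, 322→8, 299→10, 308→9, 573→2.5, 361→7
Rank sum = 6 + 5 + 8 + 10 + 9 + 2.5 + 7 = 47.5

47.5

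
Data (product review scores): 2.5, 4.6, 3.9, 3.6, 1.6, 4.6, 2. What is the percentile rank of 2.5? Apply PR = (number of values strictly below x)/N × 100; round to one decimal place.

28.6

N = 7.
Strictly below 2.5: 2. Equal to 2.5: 1.
PR = 2/7 × 100 = 28.6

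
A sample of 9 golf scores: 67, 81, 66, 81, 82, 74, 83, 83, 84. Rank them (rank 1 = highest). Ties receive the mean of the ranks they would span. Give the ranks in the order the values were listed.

Sorted (descending): 84, 83, 83, 82, 81, 81, 74, 67, 66
The 2 values of 83 occupy positions 2–3 → average rank (2+3)/2 = 2.5.
The 2 values of 81 occupy positions 5–6 → average rank (5+6)/2 = 5.5.

8, 5.5, 9, 5.5, 4, 7, 2.5, 2.5, 1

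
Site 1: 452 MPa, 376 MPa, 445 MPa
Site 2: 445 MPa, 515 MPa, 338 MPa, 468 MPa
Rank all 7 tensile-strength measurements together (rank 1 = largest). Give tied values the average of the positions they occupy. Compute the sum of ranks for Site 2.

Sorted (descending): 515, 468, 452, 445, 445, 376, 338
The 2 values of 445 occupy positions 4–5 → average rank (4+5)/2 = 4.5.
Site 2 values → pooled ranks: 445→4.5, 515→1, 338→7, 468→2
Rank sum = 4.5 + 1 + 7 + 2 = 14.5

14.5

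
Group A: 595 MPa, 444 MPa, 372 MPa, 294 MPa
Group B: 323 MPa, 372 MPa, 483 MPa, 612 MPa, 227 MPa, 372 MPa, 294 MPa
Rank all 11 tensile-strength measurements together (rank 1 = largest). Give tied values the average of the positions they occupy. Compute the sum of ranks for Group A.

21.5

Sorted (descending): 612, 595, 483, 444, 372, 372, 372, 323, 294, 294, 227
The 3 values of 372 occupy positions 5–7 → average rank 6.
The 2 values of 294 occupy positions 9–10 → average rank (9+10)/2 = 9.5.
Group A values → pooled ranks: 595→2, 444→4, 372→6, 294→9.5
Rank sum = 2 + 4 + 6 + 9.5 = 21.5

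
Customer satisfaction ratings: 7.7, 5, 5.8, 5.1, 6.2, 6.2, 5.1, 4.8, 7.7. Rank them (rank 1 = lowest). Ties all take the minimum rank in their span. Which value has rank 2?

Sorted (ascending): 4.8, 5, 5.1, 5.1, 5.8, 6.2, 6.2, 7.7, 7.7
The 2 values of 5.1 occupy positions 3–4 → each gets rank 3.
The 2 values of 6.2 occupy positions 6–7 → each gets rank 6.
The 2 values of 7.7 occupy positions 8–9 → each gets rank 8.
Rank 2 → value 5.

5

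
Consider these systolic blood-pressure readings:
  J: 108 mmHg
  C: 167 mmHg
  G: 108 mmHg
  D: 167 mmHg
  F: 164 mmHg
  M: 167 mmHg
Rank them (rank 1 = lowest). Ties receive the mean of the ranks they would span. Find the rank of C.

5

Sorted (ascending): 108, 108, 164, 167, 167, 167
The 2 values of 108 occupy positions 1–2 → average rank (1+2)/2 = 1.5.
The 3 values of 167 occupy positions 4–6 → average rank 5.
C has value 167 mmHg → rank 5.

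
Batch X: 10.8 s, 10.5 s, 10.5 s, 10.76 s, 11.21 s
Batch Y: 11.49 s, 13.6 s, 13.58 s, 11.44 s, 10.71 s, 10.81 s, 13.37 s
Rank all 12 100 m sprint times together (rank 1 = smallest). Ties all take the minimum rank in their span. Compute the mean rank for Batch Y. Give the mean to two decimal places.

Sorted (ascending): 10.5, 10.5, 10.71, 10.76, 10.8, 10.81, 11.21, 11.44, 11.49, 13.37, 13.58, 13.6
The 2 values of 10.5 occupy positions 1–2 → each gets rank 1.
Batch Y values → pooled ranks: 11.49→9, 13.6→12, 13.58→11, 11.44→8, 10.71→3, 10.81→6, 13.37→10
Mean rank = (9 + 12 + 11 + 8 + 3 + 6 + 10) / 7 = 8.43

8.43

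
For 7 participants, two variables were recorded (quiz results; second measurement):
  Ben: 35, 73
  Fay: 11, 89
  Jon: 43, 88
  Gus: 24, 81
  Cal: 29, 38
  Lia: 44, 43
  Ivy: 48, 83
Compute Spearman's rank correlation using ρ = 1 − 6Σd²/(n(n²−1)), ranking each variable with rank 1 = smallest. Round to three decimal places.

-0.179

Ranks of variable 1: 4, 1, 5, 2, 3, 6, 7
Ranks of variable 2: 3, 7, 6, 4, 1, 2, 5
d = r₁ − r₂: 1, -6, -1, -2, 2, 4, 2
d²: 1, 36, 1, 4, 4, 16, 4; Σd² = 66
ρ = 1 − 6·66/(7·48) = 1 − 396/336 = -0.179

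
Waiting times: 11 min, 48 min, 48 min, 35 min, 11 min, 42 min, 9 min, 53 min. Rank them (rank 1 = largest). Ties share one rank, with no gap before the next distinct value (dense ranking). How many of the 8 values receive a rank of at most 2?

Sorted (descending): 53, 48, 48, 42, 35, 11, 11, 9
The 2 values of 48 share dense rank 2.
The 2 values of 11 share dense rank 5.
Remaining distinct values take the next consecutive integers.
Ranks ≤ 2: {1, 2, 2} → 3 values.

3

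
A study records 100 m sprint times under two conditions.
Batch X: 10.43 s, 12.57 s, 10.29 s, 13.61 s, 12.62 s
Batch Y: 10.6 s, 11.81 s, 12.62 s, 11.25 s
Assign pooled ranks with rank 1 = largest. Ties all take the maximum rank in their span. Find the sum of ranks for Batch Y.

Sorted (descending): 13.61, 12.62, 12.62, 12.57, 11.81, 11.25, 10.6, 10.43, 10.29
The 2 values of 12.62 occupy positions 2–3 → each gets rank 3.
Batch Y values → pooled ranks: 10.6→7, 11.81→5, 12.62→3, 11.25→6
Rank sum = 7 + 5 + 3 + 6 = 21

21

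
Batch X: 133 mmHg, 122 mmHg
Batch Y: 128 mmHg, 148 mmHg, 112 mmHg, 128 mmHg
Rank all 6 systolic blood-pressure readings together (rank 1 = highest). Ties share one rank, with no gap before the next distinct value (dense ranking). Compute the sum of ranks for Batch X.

Sorted (descending): 148, 133, 128, 128, 122, 112
The 2 values of 128 share dense rank 3.
Remaining distinct values take the next consecutive integers.
Batch X values → pooled ranks: 133→2, 122→4
Rank sum = 2 + 4 = 6

6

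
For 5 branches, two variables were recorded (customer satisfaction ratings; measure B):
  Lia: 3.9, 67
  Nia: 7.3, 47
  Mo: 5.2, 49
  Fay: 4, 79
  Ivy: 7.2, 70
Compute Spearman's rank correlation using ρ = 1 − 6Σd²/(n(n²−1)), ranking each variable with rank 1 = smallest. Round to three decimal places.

-0.500

Ranks of variable 1: 1, 5, 3, 2, 4
Ranks of variable 2: 3, 1, 2, 5, 4
d = r₁ − r₂: -2, 4, 1, -3, 0
d²: 4, 16, 1, 9, 0; Σd² = 30
ρ = 1 − 6·30/(5·24) = 1 − 180/120 = -0.500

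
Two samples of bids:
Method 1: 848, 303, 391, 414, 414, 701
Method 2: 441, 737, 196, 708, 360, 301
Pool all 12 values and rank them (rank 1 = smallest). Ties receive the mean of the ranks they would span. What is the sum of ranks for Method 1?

42

Sorted (ascending): 196, 301, 303, 360, 391, 414, 414, 441, 701, 708, 737, 848
The 2 values of 414 occupy positions 6–7 → average rank (6+7)/2 = 6.5.
Method 1 values → pooled ranks: 848→12, 303→3, 391→5, 414→6.5, 414→6.5, 701→9
Rank sum = 12 + 3 + 5 + 6.5 + 6.5 + 9 = 42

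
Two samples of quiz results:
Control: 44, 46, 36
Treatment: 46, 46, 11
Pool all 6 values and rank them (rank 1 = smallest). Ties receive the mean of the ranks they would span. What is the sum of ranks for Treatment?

11

Sorted (ascending): 11, 36, 44, 46, 46, 46
The 3 values of 46 occupy positions 4–6 → average rank 5.
Treatment values → pooled ranks: 46→5, 46→5, 11→1
Rank sum = 5 + 5 + 1 = 11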